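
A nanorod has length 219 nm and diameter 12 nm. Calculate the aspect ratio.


Aspect ratio AR = length / diameter
AR = 219 / 12
AR = 18.25

18.25


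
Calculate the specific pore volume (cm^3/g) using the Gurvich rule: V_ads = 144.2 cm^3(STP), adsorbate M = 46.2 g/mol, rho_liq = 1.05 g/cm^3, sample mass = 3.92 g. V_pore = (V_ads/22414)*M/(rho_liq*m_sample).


Moles adsorbed n = V_ads / 22414 = 144.2 / 22414 = 6.433479e-03 mol
Liquid volume V_liq = n * M / rho_liq = 6.433479e-03 * 46.2 / 1.05 = 0.28307 cm^3
Specific pore volume V_pore = V_liq / m_sample = 0.28307 / 3.92
V_pore = 0.0722 cm^3/g

0.0722


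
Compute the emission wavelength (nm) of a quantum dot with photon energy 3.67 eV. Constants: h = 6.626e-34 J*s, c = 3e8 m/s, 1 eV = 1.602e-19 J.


Convert energy: E = 3.67 eV = 3.67 * 1.602e-19 = 5.87934e-19 J
lambda = h*c / E = 6.626e-34 * 3e8 / 5.87934e-19
lambda = 3.38099e-07 m = 338.1 nm

338.1


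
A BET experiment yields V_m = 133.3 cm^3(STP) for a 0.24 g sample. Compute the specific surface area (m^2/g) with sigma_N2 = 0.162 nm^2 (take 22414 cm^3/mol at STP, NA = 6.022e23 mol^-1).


Number of moles in monolayer = V_m / 22414 = 133.3 / 22414 = 0.00594718
Number of molecules = moles * NA = 0.00594718 * 6.022e23
SA = molecules * sigma / mass
SA = (133.3 / 22414) * 6.022e23 * 0.162e-18 / 0.24
SA = 2417.4 m^2/g

2417.4


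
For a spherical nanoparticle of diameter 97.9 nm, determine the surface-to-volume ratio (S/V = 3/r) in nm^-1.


Radius r = 97.9/2 = 48.95 nm
S/V = 3 / r = 3 / 48.95
S/V = 0.0613 nm^-1

0.0613


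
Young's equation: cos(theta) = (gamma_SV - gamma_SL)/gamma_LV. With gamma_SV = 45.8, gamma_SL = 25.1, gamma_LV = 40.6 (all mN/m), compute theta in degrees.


cos(theta) = (gamma_SV - gamma_SL) / gamma_LV
cos(theta) = (45.8 - 25.1) / 40.6
cos(theta) = 0.509852
theta = arccos(0.509852) = 59.35 degrees

59.35


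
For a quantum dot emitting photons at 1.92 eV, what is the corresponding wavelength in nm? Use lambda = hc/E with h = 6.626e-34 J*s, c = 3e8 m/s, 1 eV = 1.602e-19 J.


Convert energy: E = 1.92 eV = 1.92 * 1.602e-19 = 3.07584e-19 J
lambda = h*c / E = 6.626e-34 * 3e8 / 3.07584e-19
lambda = 6.46262e-07 m = 646.3 nm

646.3


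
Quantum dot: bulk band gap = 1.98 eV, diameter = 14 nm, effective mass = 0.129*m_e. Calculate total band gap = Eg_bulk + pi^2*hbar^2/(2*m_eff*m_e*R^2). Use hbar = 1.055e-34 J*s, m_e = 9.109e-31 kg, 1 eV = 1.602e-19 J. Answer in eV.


Radius R = 14/2 nm = 7e-09 m
Confinement energy dE = pi^2 * hbar^2 / (2 * m_eff * m_e * R^2)
dE = pi^2 * (1.055e-34)^2 / (2 * 0.129 * 9.109e-31 * (7e-09)^2) J, divided by 1.602e-19 J/eV
dE = 0.0595 eV
Total band gap = E_g(bulk) + dE = 1.98 + 0.0595 = 2.0395 eV

2.0395


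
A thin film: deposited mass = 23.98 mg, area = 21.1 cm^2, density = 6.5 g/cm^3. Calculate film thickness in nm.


Convert: m = 23.98 mg = 2.3980e-05 kg, A = 21.1 cm^2 = 2.1100e-03 m^2, rho = 6.5 g/cm^3 = 6500 kg/m^3
t = m / (A * rho)
t = 2.3980e-05 / (2.1100e-03 * 6500)
t = 1.7485e-06 m = 1748.5 nm

1748.5


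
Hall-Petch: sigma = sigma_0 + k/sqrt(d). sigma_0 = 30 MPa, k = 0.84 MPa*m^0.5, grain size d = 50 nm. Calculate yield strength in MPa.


d = 50 nm = 5e-08 m
sqrt(d) = 0.0002236068
Hall-Petch contribution = k / sqrt(d) = 0.84 / 0.0002236068 = 3756.6 MPa
sigma = sigma_0 + k/sqrt(d) = 30 + 3756.6 = 3786.6 MPa

3786.6


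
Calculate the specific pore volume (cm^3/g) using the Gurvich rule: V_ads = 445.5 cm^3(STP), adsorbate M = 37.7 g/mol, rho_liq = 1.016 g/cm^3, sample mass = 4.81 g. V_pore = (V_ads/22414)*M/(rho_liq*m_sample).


Moles adsorbed n = V_ads / 22414 = 445.5 / 22414 = 1.987597e-02 mol
Liquid volume V_liq = n * M / rho_liq = 1.987597e-02 * 37.7 / 1.016 = 0.73752 cm^3
Specific pore volume V_pore = V_liq / m_sample = 0.73752 / 4.81
V_pore = 0.1533 cm^3/g

0.1533


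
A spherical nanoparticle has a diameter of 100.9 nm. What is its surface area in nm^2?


Radius r = 100.9/2 = 50.45 nm
Surface area SA = 4 * pi * r^2
SA = 4 * pi * (50.45)^2
SA = 31983.96 nm^2

31983.96


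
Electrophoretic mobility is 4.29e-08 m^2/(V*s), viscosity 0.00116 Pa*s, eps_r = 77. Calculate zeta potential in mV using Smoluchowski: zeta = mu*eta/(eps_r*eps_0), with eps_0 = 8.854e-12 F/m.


Smoluchowski equation: zeta = mu * eta / (eps_r * eps_0)
zeta = 4.29e-08 * 0.00116 / (77 * 8.854e-12)
zeta = 0.072994 V = 72.99 mV

72.99


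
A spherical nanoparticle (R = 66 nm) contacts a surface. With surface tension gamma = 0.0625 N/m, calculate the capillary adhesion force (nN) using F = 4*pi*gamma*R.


Convert radius: R = 66 nm = 6.6e-08 m
F = 4 * pi * gamma * R
F = 4 * pi * 0.0625 * 6.6e-08
F = 5.18363e-08 N = 51.8363 nN

51.8363


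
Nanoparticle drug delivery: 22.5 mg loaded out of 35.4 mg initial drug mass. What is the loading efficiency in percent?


Drug loading efficiency = (drug loaded / drug initial) * 100
DLE = 22.5 / 35.4 * 100
DLE = 0.6356 * 100
DLE = 63.56%

63.56


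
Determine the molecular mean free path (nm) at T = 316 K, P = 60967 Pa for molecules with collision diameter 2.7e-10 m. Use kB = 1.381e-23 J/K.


Mean free path: lambda = kB*T / (sqrt(2) * pi * d^2 * P)
lambda = 1.381e-23 * 316 / (sqrt(2) * pi * (2.7e-10)^2 * 60967)
lambda = 2.21001e-07 m
lambda = 221.0 nm

221.0


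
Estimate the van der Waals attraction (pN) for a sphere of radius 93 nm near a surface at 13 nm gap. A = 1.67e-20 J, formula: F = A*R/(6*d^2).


Convert to SI: R = 93 nm = 9.3e-08 m, d = 13 nm = 1.3e-08 m
F = A * R / (6 * d^2)
F = 1.67e-20 * 9.3e-08 / (6 * (1.3e-08)^2)
F = 1.53166e-12 N = 1.532 pN

1.532


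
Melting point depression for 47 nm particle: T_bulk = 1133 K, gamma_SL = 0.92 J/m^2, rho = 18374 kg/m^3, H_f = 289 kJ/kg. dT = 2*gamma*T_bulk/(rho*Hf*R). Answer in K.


Radius R = 47/2 = 23.5 nm = 2.35e-08 m
Convert H_f = 289 kJ/kg = 289000 J/kg
dT = 2 * gamma_SL * T_bulk / (rho * H_f * R)
dT = 2 * 0.92 * 1133 / (18374 * 289000 * 2.35e-08)
dT = 16.7 K

16.7


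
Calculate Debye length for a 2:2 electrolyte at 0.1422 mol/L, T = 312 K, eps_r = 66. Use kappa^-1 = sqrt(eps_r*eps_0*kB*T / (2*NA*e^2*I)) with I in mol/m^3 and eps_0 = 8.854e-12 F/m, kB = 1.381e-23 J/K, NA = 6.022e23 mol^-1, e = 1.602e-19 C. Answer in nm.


Ionic strength I = 0.1422 * 2^2 * 1000 = 568.8 mol/m^3
kappa^-1 = sqrt(66 * 8.854e-12 * 1.381e-23 * 312 / (2 * 6.022e23 * (1.602e-19)^2 * 568.8))
kappa^-1 = 0.378 nm

0.378


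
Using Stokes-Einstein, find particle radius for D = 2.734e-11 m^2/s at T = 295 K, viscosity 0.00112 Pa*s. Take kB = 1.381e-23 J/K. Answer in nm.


Stokes-Einstein: R = kB*T / (6*pi*eta*D)
R = 1.381e-23 * 295 / (6 * pi * 0.00112 * 2.734e-11)
R = 7.05827e-09 m = 7.06 nm

7.06


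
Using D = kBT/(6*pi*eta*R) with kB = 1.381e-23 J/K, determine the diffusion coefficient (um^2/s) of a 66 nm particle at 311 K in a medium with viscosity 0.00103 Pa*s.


Radius R = 66/2 = 33 nm = 3.3e-08 m
D = kB*T / (6*pi*eta*R)
D = 1.381e-23 * 311 / (6 * pi * 0.00103 * 3.3e-08)
D = 6.7035e-12 m^2/s = 6.704 um^2/s

6.704


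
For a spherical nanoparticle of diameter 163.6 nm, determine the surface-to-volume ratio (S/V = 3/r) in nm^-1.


Radius r = 163.6/2 = 81.8 nm
S/V = 3 / r = 3 / 81.8
S/V = 0.0367 nm^-1

0.0367


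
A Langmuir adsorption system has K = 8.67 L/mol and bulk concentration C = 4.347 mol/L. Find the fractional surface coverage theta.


Langmuir isotherm: theta = K*C / (1 + K*C)
K*C = 8.67 * 4.347 = 37.68849
theta = 37.68849 / (1 + 37.68849) = 37.68849 / 38.68849
theta = 0.9742

0.9742


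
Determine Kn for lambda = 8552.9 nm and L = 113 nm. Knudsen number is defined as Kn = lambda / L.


Knudsen number Kn = lambda / L
Kn = 8552.9 / 113
Kn = 75.6894

75.6894


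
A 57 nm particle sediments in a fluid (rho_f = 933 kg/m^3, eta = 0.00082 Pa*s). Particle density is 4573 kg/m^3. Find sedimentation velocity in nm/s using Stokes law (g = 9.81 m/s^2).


Radius R = 57/2 nm = 2.85e-08 m
Density difference = 4573 - 933 = 3640 kg/m^3
v = 2 * R^2 * (rho_p - rho_f) * g / (9 * eta)
v = 2 * (2.85e-08)^2 * 3640 * 9.81 / (9 * 0.00082)
v = 7.8602e-09 m/s = 7.8602 nm/s

7.8602


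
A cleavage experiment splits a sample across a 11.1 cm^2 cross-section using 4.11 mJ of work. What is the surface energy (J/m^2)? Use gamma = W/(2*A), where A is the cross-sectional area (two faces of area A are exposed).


Convert: A = 11.1 cm^2 = 0.00111 m^2, W = 4.11 mJ = 0.00411 J
Cleaving exposes two faces of area A, so total new surface = 2*A and gamma = W / (2*A)
gamma = 0.00411 / (2 * 0.00111)
gamma = 1.851 J/m^2

1.851


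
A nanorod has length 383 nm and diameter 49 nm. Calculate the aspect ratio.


Aspect ratio AR = length / diameter
AR = 383 / 49
AR = 7.82

7.82


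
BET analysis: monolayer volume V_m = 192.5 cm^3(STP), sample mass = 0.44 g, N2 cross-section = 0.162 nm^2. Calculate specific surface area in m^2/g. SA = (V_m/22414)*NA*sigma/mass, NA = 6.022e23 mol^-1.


Number of moles in monolayer = V_m / 22414 = 192.5 / 22414 = 0.00858838
Number of molecules = moles * NA = 0.00858838 * 6.022e23
SA = molecules * sigma / mass
SA = (192.5 / 22414) * 6.022e23 * 0.162e-18 / 0.44
SA = 1904.2 m^2/g

1904.2


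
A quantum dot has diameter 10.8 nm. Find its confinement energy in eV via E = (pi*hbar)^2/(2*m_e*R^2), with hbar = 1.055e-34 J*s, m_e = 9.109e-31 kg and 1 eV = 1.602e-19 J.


Radius R = 10.8/2 = 5.4 nm = 5.4e-09 m
E = (pi * 1.055e-34)^2 / (2 * 9.109e-31 * (5.4e-09)^2)
E(J) = 2.06784e-21
E = E(J) / 1.602e-19 = 0.0129 eV

0.0129


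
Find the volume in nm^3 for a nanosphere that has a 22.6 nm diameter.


Radius r = 22.6/2 = 11.3 nm
Volume V = (4/3) * pi * r^3
V = (4/3) * pi * (11.3)^3
V = 6043.99 nm^3

6043.99


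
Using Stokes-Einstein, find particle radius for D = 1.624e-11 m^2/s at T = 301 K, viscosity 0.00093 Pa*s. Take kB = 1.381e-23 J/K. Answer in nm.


Stokes-Einstein: R = kB*T / (6*pi*eta*D)
R = 1.381e-23 * 301 / (6 * pi * 0.00093 * 1.624e-11)
R = 1.46013e-08 m = 14.6 nm

14.6


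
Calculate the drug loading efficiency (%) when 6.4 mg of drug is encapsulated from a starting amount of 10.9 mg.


Drug loading efficiency = (drug loaded / drug initial) * 100
DLE = 6.4 / 10.9 * 100
DLE = 0.5872 * 100
DLE = 58.72%

58.72


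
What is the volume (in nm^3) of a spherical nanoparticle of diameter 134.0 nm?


Radius r = 134.0/2 = 67 nm
Volume V = (4/3) * pi * r^3
V = (4/3) * pi * (67)^3
V = 1259833.11 nm^3

1259833.11


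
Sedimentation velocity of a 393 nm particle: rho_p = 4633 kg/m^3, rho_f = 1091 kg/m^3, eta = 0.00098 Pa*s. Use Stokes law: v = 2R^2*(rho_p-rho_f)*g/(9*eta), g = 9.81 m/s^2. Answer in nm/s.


Radius R = 393/2 nm = 1.965e-07 m
Density difference = 4633 - 1091 = 3542 kg/m^3
v = 2 * R^2 * (rho_p - rho_f) * g / (9 * eta)
v = 2 * (1.965e-07)^2 * 3542 * 9.81 / (9 * 0.00098)
v = 3.04231e-07 m/s = 304.2314 nm/s

304.2314


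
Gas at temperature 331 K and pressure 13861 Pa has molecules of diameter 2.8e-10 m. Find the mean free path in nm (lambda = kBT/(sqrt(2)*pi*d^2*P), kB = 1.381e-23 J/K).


Mean free path: lambda = kB*T / (sqrt(2) * pi * d^2 * P)
lambda = 1.381e-23 * 331 / (sqrt(2) * pi * (2.8e-10)^2 * 13861)
lambda = 9.46774e-07 m
lambda = 946.77 nm

946.77


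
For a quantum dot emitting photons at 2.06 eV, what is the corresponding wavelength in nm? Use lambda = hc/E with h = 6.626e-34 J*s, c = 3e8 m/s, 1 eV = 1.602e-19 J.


Convert energy: E = 2.06 eV = 2.06 * 1.602e-19 = 3.30012e-19 J
lambda = h*c / E = 6.626e-34 * 3e8 / 3.30012e-19
lambda = 6.02342e-07 m = 602.3 nm

602.3


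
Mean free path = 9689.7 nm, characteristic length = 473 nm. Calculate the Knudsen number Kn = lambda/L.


Knudsen number Kn = lambda / L
Kn = 9689.7 / 473
Kn = 20.4856

20.4856


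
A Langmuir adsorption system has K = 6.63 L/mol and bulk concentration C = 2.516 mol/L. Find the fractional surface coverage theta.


Langmuir isotherm: theta = K*C / (1 + K*C)
K*C = 6.63 * 2.516 = 16.68108
theta = 16.68108 / (1 + 16.68108) = 16.68108 / 17.68108
theta = 0.9434

0.9434


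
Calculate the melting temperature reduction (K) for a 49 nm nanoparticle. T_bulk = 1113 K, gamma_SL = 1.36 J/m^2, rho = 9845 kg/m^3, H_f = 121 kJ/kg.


Radius R = 49/2 = 24.5 nm = 2.45e-08 m
Convert H_f = 121 kJ/kg = 121000 J/kg
dT = 2 * gamma_SL * T_bulk / (rho * H_f * R)
dT = 2 * 1.36 * 1113 / (9845 * 121000 * 2.45e-08)
dT = 103.7 K

103.7


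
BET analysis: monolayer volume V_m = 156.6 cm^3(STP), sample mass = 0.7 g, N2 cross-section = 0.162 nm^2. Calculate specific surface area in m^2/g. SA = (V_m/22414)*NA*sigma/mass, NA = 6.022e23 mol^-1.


Number of moles in monolayer = V_m / 22414 = 156.6 / 22414 = 0.0069867
Number of molecules = moles * NA = 0.0069867 * 6.022e23
SA = molecules * sigma / mass
SA = (156.6 / 22414) * 6.022e23 * 0.162e-18 / 0.7
SA = 973.7 m^2/g

973.7


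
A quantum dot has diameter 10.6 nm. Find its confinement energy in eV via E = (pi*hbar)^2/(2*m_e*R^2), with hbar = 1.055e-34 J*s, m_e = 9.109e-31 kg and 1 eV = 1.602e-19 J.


Radius R = 10.6/2 = 5.3 nm = 5.3e-09 m
E = (pi * 1.055e-34)^2 / (2 * 9.109e-31 * (5.3e-09)^2)
E(J) = 2.14661e-21
E = E(J) / 1.602e-19 = 0.0134 eV

0.0134


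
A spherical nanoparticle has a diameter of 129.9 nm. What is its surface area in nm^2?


Radius r = 129.9/2 = 64.95 nm
Surface area SA = 4 * pi * r^2
SA = 4 * pi * (64.95)^2
SA = 53011.27 nm^2

53011.27


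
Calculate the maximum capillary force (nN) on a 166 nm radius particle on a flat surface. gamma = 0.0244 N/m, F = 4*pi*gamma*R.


Convert radius: R = 166 nm = 1.66e-07 m
F = 4 * pi * gamma * R
F = 4 * pi * 0.0244 * 1.66e-07
F = 5.08988e-08 N = 50.8988 nN

50.8988


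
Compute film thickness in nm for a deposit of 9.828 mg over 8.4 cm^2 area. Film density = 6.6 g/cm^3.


Convert: m = 9.828 mg = 9.8280e-06 kg, A = 8.4 cm^2 = 8.4000e-04 m^2, rho = 6.6 g/cm^3 = 6600 kg/m^3
t = m / (A * rho)
t = 9.8280e-06 / (8.4000e-04 * 6600)
t = 1.7727e-06 m = 1772.7 nm

1772.7


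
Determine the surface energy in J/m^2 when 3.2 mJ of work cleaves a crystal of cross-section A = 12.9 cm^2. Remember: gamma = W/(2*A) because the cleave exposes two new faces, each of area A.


Convert: A = 12.9 cm^2 = 0.00129 m^2, W = 3.2 mJ = 0.0032 J
Cleaving exposes two faces of area A, so total new surface = 2*A and gamma = W / (2*A)
gamma = 0.0032 / (2 * 0.00129)
gamma = 1.24 J/m^2

1.24


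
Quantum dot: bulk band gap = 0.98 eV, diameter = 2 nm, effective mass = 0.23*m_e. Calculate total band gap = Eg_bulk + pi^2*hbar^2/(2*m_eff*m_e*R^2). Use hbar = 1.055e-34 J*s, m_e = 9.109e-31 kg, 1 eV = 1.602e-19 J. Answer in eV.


Radius R = 2/2 nm = 1e-09 m
Confinement energy dE = pi^2 * hbar^2 / (2 * m_eff * m_e * R^2)
dE = pi^2 * (1.055e-34)^2 / (2 * 0.23 * 9.109e-31 * (1e-09)^2) J, divided by 1.602e-19 J/eV
dE = 1.6365 eV
Total band gap = E_g(bulk) + dE = 0.98 + 1.6365 = 2.6165 eV

2.6165


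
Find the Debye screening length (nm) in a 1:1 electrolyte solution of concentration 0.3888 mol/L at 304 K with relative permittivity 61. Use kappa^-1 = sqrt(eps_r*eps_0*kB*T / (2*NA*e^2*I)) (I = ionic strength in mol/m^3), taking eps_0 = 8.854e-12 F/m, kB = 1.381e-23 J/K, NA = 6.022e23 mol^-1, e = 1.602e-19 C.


Ionic strength I = 0.3888 * 1^2 * 1000 = 388.8 mol/m^3
kappa^-1 = sqrt(61 * 8.854e-12 * 1.381e-23 * 304 / (2 * 6.022e23 * (1.602e-19)^2 * 388.8))
kappa^-1 = 0.434 nm

0.434


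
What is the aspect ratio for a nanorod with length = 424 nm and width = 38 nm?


Aspect ratio AR = length / diameter
AR = 424 / 38
AR = 11.16

11.16


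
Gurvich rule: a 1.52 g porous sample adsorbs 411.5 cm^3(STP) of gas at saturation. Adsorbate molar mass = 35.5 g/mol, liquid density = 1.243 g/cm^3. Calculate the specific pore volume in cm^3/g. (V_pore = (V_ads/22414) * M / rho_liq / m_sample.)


Moles adsorbed n = V_ads / 22414 = 411.5 / 22414 = 1.835906e-02 mol
Liquid volume V_liq = n * M / rho_liq = 1.835906e-02 * 35.5 / 1.243 = 0.52433 cm^3
Specific pore volume V_pore = V_liq / m_sample = 0.52433 / 1.52
V_pore = 0.345 cm^3/g

0.345


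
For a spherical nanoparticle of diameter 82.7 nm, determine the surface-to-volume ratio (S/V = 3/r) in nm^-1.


Radius r = 82.7/2 = 41.35 nm
S/V = 3 / r = 3 / 41.35
S/V = 0.0726 nm^-1

0.0726


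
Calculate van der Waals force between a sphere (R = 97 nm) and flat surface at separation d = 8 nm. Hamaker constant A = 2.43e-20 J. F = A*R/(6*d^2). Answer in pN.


Convert to SI: R = 97 nm = 9.7e-08 m, d = 8 nm = 8e-09 m
F = A * R / (6 * d^2)
F = 2.43e-20 * 9.7e-08 / (6 * (8e-09)^2)
F = 6.13828e-12 N = 6.138 pN

6.138


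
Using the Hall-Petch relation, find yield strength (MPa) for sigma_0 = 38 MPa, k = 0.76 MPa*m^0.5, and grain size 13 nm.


d = 13 nm = 1.3e-08 m
sqrt(d) = 0.0001140175
Hall-Petch contribution = k / sqrt(d) = 0.76 / 0.0001140175 = 6665.6 MPa
sigma = sigma_0 + k/sqrt(d) = 38 + 6665.6 = 6703.6 MPa

6703.6


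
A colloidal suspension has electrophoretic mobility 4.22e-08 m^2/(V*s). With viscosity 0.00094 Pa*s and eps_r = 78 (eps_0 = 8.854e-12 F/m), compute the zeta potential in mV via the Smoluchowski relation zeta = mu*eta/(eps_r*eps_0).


Smoluchowski equation: zeta = mu * eta / (eps_r * eps_0)
zeta = 4.22e-08 * 0.00094 / (78 * 8.854e-12)
zeta = 0.057439 V = 57.44 mV

57.44


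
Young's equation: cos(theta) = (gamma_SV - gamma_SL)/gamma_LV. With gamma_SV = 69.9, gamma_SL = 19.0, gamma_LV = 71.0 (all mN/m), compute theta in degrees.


cos(theta) = (gamma_SV - gamma_SL) / gamma_LV
cos(theta) = (69.9 - 19.0) / 71.0
cos(theta) = 0.716901
theta = arccos(0.716901) = 44.2 degrees

44.2


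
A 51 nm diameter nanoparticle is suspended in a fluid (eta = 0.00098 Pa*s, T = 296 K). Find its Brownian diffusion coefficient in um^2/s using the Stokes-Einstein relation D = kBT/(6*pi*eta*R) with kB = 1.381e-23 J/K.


Radius R = 51/2 = 25.5 nm = 2.55e-08 m
D = kB*T / (6*pi*eta*R)
D = 1.381e-23 * 296 / (6 * pi * 0.00098 * 2.55e-08)
D = 8.67797e-12 m^2/s = 8.678 um^2/s

8.678


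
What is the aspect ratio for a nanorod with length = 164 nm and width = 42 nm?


Aspect ratio AR = length / diameter
AR = 164 / 42
AR = 3.9

3.9


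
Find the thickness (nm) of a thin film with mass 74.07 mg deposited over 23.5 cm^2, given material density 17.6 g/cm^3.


Convert: m = 74.07 mg = 7.4070e-05 kg, A = 23.5 cm^2 = 2.3500e-03 m^2, rho = 17.6 g/cm^3 = 17600 kg/m^3
t = m / (A * rho)
t = 7.4070e-05 / (2.3500e-03 * 17600)
t = 1.7909e-06 m = 1790.9 nm

1790.9


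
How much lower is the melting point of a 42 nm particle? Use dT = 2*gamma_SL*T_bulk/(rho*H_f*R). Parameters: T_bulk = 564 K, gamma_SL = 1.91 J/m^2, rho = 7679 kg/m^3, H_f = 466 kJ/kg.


Radius R = 42/2 = 21 nm = 2.1e-08 m
Convert H_f = 466 kJ/kg = 466000 J/kg
dT = 2 * gamma_SL * T_bulk / (rho * H_f * R)
dT = 2 * 1.91 * 564 / (7679 * 466000 * 2.1e-08)
dT = 28.7 K

28.7


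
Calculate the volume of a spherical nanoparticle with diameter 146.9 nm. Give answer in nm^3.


Radius r = 146.9/2 = 73.45 nm
Volume V = (4/3) * pi * r^3
V = (4/3) * pi * (73.45)^3
V = 1659831.53 nm^3

1659831.53


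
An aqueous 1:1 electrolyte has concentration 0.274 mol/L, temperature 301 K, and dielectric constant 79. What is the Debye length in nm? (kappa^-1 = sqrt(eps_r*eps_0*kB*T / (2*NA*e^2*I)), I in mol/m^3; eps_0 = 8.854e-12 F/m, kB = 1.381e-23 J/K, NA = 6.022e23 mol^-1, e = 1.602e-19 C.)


Ionic strength I = 0.274 * 1^2 * 1000 = 274 mol/m^3
kappa^-1 = sqrt(79 * 8.854e-12 * 1.381e-23 * 301 / (2 * 6.022e23 * (1.602e-19)^2 * 274))
kappa^-1 = 0.586 nm

0.586


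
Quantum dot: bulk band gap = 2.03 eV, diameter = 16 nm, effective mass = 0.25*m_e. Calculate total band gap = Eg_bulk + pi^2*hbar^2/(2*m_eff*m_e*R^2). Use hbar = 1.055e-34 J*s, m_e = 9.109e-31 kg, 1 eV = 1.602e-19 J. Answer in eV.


Radius R = 16/2 nm = 8e-09 m
Confinement energy dE = pi^2 * hbar^2 / (2 * m_eff * m_e * R^2)
dE = pi^2 * (1.055e-34)^2 / (2 * 0.25 * 9.109e-31 * (8e-09)^2) J, divided by 1.602e-19 J/eV
dE = 0.0235 eV
Total band gap = E_g(bulk) + dE = 2.03 + 0.0235 = 2.0535 eV

2.0535


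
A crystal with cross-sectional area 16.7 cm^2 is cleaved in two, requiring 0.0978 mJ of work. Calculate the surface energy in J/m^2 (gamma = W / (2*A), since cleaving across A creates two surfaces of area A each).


Convert: A = 16.7 cm^2 = 0.00167 m^2, W = 0.0978 mJ = 9.78e-05 J
Cleaving exposes two faces of area A, so total new surface = 2*A and gamma = W / (2*A)
gamma = 9.78e-05 / (2 * 0.00167)
gamma = 0.029 J/m^2

0.029


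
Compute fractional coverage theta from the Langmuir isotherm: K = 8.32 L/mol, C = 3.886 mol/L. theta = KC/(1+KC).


Langmuir isotherm: theta = K*C / (1 + K*C)
K*C = 8.32 * 3.886 = 32.33152
theta = 32.33152 / (1 + 32.33152) = 32.33152 / 33.33152
theta = 0.97

0.97


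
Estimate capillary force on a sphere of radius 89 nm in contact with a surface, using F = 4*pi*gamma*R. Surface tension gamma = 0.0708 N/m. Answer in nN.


Convert radius: R = 89 nm = 8.9e-08 m
F = 4 * pi * gamma * R
F = 4 * pi * 0.0708 * 8.9e-08
F = 7.91832e-08 N = 79.1832 nN

79.1832


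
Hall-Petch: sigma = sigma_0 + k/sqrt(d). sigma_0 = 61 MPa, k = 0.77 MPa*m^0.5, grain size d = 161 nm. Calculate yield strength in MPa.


d = 161 nm = 1.61e-07 m
sqrt(d) = 0.0004012481
Hall-Petch contribution = k / sqrt(d) = 0.77 / 0.0004012481 = 1919.0 MPa
sigma = sigma_0 + k/sqrt(d) = 61 + 1919.0 = 1980.0 MPa

1980.0


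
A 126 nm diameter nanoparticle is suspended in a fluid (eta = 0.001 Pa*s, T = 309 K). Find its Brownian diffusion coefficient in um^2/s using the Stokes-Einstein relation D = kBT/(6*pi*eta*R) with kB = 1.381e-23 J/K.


Radius R = 126/2 = 63 nm = 6.3e-08 m
D = kB*T / (6*pi*eta*R)
D = 1.381e-23 * 309 / (6 * pi * 0.001 * 6.3e-08)
D = 3.59344e-12 m^2/s = 3.593 um^2/s

3.593


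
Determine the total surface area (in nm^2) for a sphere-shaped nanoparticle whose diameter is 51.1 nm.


Radius r = 51.1/2 = 25.55 nm
Surface area SA = 4 * pi * r^2
SA = 4 * pi * (25.55)^2
SA = 8203.36 nm^2

8203.36


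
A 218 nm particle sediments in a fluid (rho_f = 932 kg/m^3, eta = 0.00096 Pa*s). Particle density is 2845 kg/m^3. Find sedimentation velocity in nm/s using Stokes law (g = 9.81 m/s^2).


Radius R = 218/2 nm = 1.09e-07 m
Density difference = 2845 - 932 = 1913 kg/m^3
v = 2 * R^2 * (rho_p - rho_f) * g / (9 * eta)
v = 2 * (1.09e-07)^2 * 1913 * 9.81 / (9 * 0.00096)
v = 5.16123e-08 m/s = 51.6123 nm/s

51.6123


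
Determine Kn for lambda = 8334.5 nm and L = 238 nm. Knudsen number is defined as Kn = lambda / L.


Knudsen number Kn = lambda / L
Kn = 8334.5 / 238
Kn = 35.0189

35.0189


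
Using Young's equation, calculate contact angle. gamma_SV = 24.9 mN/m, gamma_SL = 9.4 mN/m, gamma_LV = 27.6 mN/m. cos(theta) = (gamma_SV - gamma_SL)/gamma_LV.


cos(theta) = (gamma_SV - gamma_SL) / gamma_LV
cos(theta) = (24.9 - 9.4) / 27.6
cos(theta) = 0.561594
theta = arccos(0.561594) = 55.83 degrees

55.83


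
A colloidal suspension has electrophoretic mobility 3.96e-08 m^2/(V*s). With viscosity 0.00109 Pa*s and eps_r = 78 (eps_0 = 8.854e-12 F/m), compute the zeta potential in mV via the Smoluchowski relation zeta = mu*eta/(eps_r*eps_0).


Smoluchowski equation: zeta = mu * eta / (eps_r * eps_0)
zeta = 3.96e-08 * 0.00109 / (78 * 8.854e-12)
zeta = 0.062501 V = 62.5 mV

62.5


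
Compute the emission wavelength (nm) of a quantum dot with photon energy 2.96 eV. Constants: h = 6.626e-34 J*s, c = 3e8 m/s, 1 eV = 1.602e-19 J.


Convert energy: E = 2.96 eV = 2.96 * 1.602e-19 = 4.74192e-19 J
lambda = h*c / E = 6.626e-34 * 3e8 / 4.74192e-19
lambda = 4.19197e-07 m = 419.2 nm

419.2


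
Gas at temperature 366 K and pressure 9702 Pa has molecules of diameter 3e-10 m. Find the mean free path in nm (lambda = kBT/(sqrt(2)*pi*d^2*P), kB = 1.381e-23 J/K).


Mean free path: lambda = kB*T / (sqrt(2) * pi * d^2 * P)
lambda = 1.381e-23 * 366 / (sqrt(2) * pi * (3e-10)^2 * 9702)
lambda = 1.30289e-06 m
lambda = 1302.89 nm

1302.89


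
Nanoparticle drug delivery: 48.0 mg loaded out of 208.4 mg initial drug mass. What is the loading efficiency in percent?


Drug loading efficiency = (drug loaded / drug initial) * 100
DLE = 48.0 / 208.4 * 100
DLE = 0.2303 * 100
DLE = 23.03%

23.03


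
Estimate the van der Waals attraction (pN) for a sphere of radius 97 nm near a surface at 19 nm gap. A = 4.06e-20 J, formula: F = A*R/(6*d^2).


Convert to SI: R = 97 nm = 9.7e-08 m, d = 19 nm = 1.9e-08 m
F = A * R / (6 * d^2)
F = 4.06e-20 * 9.7e-08 / (6 * (1.9e-08)^2)
F = 1.81819e-12 N = 1.818 pN

1.818


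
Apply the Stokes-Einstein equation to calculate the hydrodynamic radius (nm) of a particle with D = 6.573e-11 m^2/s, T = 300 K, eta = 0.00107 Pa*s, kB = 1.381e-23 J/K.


Stokes-Einstein: R = kB*T / (6*pi*eta*D)
R = 1.381e-23 * 300 / (6 * pi * 0.00107 * 6.573e-11)
R = 3.12512e-09 m = 3.13 nm

3.13


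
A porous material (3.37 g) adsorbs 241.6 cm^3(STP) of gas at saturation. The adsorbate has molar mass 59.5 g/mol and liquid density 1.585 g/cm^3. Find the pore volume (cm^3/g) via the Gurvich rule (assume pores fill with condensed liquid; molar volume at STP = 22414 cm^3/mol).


Moles adsorbed n = V_ads / 22414 = 241.6 / 22414 = 1.077898e-02 mol
Liquid volume V_liq = n * M / rho_liq = 1.077898e-02 * 59.5 / 1.585 = 0.40464 cm^3
Specific pore volume V_pore = V_liq / m_sample = 0.40464 / 3.37
V_pore = 0.1201 cm^3/g

0.1201


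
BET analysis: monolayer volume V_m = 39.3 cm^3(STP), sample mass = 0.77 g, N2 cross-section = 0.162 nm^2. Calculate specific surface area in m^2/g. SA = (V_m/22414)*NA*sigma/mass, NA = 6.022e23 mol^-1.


Number of moles in monolayer = V_m / 22414 = 39.3 / 22414 = 0.00175337
Number of molecules = moles * NA = 0.00175337 * 6.022e23
SA = molecules * sigma / mass
SA = (39.3 / 22414) * 6.022e23 * 0.162e-18 / 0.77
SA = 222.1 m^2/g

222.1


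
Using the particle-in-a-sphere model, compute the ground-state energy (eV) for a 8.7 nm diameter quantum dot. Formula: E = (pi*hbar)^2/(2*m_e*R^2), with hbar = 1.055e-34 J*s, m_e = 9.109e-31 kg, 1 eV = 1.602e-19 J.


Radius R = 8.7/2 = 4.35 nm = 4.35e-09 m
E = (pi * 1.055e-34)^2 / (2 * 9.109e-31 * (4.35e-09)^2)
E(J) = 3.18658e-21
E = E(J) / 1.602e-19 = 0.0199 eV

0.0199


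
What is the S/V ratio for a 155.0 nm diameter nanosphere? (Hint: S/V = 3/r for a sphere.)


Radius r = 155.0/2 = 77.5 nm
S/V = 3 / r = 3 / 77.5
S/V = 0.0387 nm^-1

0.0387


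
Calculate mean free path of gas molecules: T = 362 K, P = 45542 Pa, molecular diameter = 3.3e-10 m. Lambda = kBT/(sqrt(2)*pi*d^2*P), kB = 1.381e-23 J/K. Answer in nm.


Mean free path: lambda = kB*T / (sqrt(2) * pi * d^2 * P)
lambda = 1.381e-23 * 362 / (sqrt(2) * pi * (3.3e-10)^2 * 45542)
lambda = 2.26881e-07 m
lambda = 226.88 nm

226.88


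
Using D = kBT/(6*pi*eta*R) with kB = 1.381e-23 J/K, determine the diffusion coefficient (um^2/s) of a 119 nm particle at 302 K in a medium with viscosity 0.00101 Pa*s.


Radius R = 119/2 = 59.5 nm = 5.95e-08 m
D = kB*T / (6*pi*eta*R)
D = 1.381e-23 * 302 / (6 * pi * 0.00101 * 5.95e-08)
D = 3.68181e-12 m^2/s = 3.682 um^2/s

3.682


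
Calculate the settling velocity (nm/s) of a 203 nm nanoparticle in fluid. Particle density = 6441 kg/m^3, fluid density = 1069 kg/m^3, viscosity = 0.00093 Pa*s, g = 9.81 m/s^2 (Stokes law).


Radius R = 203/2 nm = 1.015e-07 m
Density difference = 6441 - 1069 = 5372 kg/m^3
v = 2 * R^2 * (rho_p - rho_f) * g / (9 * eta)
v = 2 * (1.015e-07)^2 * 5372 * 9.81 / (9 * 0.00093)
v = 1.2973e-07 m/s = 129.7304 nm/s

129.7304


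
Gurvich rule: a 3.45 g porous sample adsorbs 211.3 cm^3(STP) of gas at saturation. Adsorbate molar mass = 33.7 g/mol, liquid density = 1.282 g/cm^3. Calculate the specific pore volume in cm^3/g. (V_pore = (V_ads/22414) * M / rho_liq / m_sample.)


Moles adsorbed n = V_ads / 22414 = 211.3 / 22414 = 9.427144e-03 mol
Liquid volume V_liq = n * M / rho_liq = 9.427144e-03 * 33.7 / 1.282 = 0.24781 cm^3
Specific pore volume V_pore = V_liq / m_sample = 0.24781 / 3.45
V_pore = 0.0718 cm^3/g

0.0718


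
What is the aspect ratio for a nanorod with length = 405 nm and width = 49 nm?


Aspect ratio AR = length / diameter
AR = 405 / 49
AR = 8.27

8.27


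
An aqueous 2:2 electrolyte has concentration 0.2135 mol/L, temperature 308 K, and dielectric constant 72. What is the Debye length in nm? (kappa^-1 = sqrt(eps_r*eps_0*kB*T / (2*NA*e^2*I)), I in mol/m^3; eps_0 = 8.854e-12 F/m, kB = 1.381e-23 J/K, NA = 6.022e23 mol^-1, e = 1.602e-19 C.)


Ionic strength I = 0.2135 * 2^2 * 1000 = 854 mol/m^3
kappa^-1 = sqrt(72 * 8.854e-12 * 1.381e-23 * 308 / (2 * 6.022e23 * (1.602e-19)^2 * 854))
kappa^-1 = 0.321 nm

0.321


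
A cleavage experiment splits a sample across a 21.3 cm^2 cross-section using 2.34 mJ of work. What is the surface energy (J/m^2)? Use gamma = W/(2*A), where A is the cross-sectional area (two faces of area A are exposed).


Convert: A = 21.3 cm^2 = 0.00213 m^2, W = 2.34 mJ = 0.00234 J
Cleaving exposes two faces of area A, so total new surface = 2*A and gamma = W / (2*A)
gamma = 0.00234 / (2 * 0.00213)
gamma = 0.549 J/m^2

0.549


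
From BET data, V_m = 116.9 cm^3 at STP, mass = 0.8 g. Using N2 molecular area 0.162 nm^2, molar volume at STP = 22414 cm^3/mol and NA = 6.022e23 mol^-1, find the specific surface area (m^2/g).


Number of moles in monolayer = V_m / 22414 = 116.9 / 22414 = 0.00521549
Number of molecules = moles * NA = 0.00521549 * 6.022e23
SA = molecules * sigma / mass
SA = (116.9 / 22414) * 6.022e23 * 0.162e-18 / 0.8
SA = 636.0 m^2/g

636.0


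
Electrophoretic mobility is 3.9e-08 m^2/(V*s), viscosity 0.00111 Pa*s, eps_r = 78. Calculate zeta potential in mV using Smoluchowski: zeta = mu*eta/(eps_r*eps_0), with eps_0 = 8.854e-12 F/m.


Smoluchowski equation: zeta = mu * eta / (eps_r * eps_0)
zeta = 3.9e-08 * 0.00111 / (78 * 8.854e-12)
zeta = 0.062684 V = 62.68 mV

62.68


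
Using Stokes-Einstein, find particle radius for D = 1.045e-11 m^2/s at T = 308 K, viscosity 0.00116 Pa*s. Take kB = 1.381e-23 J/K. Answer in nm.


Stokes-Einstein: R = kB*T / (6*pi*eta*D)
R = 1.381e-23 * 308 / (6 * pi * 0.00116 * 1.045e-11)
R = 1.86153e-08 m = 18.62 nm

18.62


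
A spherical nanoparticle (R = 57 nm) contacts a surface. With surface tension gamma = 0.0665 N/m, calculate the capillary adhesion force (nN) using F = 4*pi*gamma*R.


Convert radius: R = 57 nm = 5.7e-08 m
F = 4 * pi * gamma * R
F = 4 * pi * 0.0665 * 5.7e-08
F = 4.76328e-08 N = 47.6328 nN

47.6328


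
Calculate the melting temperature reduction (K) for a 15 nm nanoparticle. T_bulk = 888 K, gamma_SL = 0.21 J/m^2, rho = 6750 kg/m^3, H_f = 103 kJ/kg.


Radius R = 15/2 = 7.5 nm = 7.5e-09 m
Convert H_f = 103 kJ/kg = 103000 J/kg
dT = 2 * gamma_SL * T_bulk / (rho * H_f * R)
dT = 2 * 0.21 * 888 / (6750 * 103000 * 7.5e-09)
dT = 71.5 K

71.5


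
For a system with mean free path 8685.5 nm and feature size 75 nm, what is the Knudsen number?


Knudsen number Kn = lambda / L
Kn = 8685.5 / 75
Kn = 115.8067

115.8067


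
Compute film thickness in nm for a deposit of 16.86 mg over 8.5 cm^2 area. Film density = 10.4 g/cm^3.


Convert: m = 16.86 mg = 1.6860e-05 kg, A = 8.5 cm^2 = 8.5000e-04 m^2, rho = 10.4 g/cm^3 = 10400 kg/m^3
t = m / (A * rho)
t = 1.6860e-05 / (8.5000e-04 * 10400)
t = 1.9072e-06 m = 1907.2 nm

1907.2


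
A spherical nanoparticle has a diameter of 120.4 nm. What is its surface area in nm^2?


Radius r = 120.4/2 = 60.2 nm
Surface area SA = 4 * pi * r^2
SA = 4 * pi * (60.2)^2
SA = 45541.03 nm^2

45541.03


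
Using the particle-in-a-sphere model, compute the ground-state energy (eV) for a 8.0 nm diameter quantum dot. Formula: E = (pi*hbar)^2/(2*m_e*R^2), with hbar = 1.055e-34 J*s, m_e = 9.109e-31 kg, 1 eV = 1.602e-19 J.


Radius R = 8.0/2 = 4 nm = 4e-09 m
E = (pi * 1.055e-34)^2 / (2 * 9.109e-31 * (4e-09)^2)
E(J) = 3.76863e-21
E = E(J) / 1.602e-19 = 0.0235 eV

0.0235


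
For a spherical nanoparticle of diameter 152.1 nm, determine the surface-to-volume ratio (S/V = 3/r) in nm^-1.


Radius r = 152.1/2 = 76.05 nm
S/V = 3 / r = 3 / 76.05
S/V = 0.0394 nm^-1

0.0394


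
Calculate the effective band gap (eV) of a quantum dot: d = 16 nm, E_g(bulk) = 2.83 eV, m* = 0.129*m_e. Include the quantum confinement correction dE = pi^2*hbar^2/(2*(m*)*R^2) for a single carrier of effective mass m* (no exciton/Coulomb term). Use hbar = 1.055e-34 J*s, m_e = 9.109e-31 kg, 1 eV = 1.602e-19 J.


Radius R = 16/2 nm = 8e-09 m
Confinement energy dE = pi^2 * hbar^2 / (2 * m_eff * m_e * R^2)
dE = pi^2 * (1.055e-34)^2 / (2 * 0.129 * 9.109e-31 * (8e-09)^2) J, divided by 1.602e-19 J/eV
dE = 0.0456 eV
Total band gap = E_g(bulk) + dE = 2.83 + 0.0456 = 2.8756 eV

2.8756


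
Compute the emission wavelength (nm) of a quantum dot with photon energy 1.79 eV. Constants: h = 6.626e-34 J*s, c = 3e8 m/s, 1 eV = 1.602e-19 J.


Convert energy: E = 1.79 eV = 1.79 * 1.602e-19 = 2.86758e-19 J
lambda = h*c / E = 6.626e-34 * 3e8 / 2.86758e-19
lambda = 6.93198e-07 m = 693.2 nm

693.2


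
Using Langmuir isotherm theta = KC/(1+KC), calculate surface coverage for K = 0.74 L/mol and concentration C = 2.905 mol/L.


Langmuir isotherm: theta = K*C / (1 + K*C)
K*C = 0.74 * 2.905 = 2.1497
theta = 2.1497 / (1 + 2.1497) = 2.1497 / 3.1497
theta = 0.6825

0.6825


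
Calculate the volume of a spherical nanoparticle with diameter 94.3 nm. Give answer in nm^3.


Radius r = 94.3/2 = 47.15 nm
Volume V = (4/3) * pi * r^3
V = (4/3) * pi * (47.15)^3
V = 439069.94 nm^3

439069.94


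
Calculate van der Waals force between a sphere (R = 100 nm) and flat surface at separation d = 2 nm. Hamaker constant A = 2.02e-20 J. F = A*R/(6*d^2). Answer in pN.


Convert to SI: R = 100 nm = 1e-07 m, d = 2 nm = 2e-09 m
F = A * R / (6 * d^2)
F = 2.02e-20 * 1e-07 / (6 * (2e-09)^2)
F = 8.41667e-11 N = 84.167 pN

84.167


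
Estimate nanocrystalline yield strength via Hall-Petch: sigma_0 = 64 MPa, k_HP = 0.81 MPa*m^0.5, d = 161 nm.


d = 161 nm = 1.61e-07 m
sqrt(d) = 0.0004012481
Hall-Petch contribution = k / sqrt(d) = 0.81 / 0.0004012481 = 2018.7 MPa
sigma = sigma_0 + k/sqrt(d) = 64 + 2018.7 = 2082.7 MPa

2082.7


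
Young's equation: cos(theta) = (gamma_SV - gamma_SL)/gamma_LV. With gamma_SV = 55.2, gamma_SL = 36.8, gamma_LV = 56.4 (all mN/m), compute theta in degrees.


cos(theta) = (gamma_SV - gamma_SL) / gamma_LV
cos(theta) = (55.2 - 36.8) / 56.4
cos(theta) = 0.326241
theta = arccos(0.326241) = 70.96 degrees

70.96


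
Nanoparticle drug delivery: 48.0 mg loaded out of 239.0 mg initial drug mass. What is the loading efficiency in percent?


Drug loading efficiency = (drug loaded / drug initial) * 100
DLE = 48.0 / 239.0 * 100
DLE = 0.2008 * 100
DLE = 20.08%

20.08


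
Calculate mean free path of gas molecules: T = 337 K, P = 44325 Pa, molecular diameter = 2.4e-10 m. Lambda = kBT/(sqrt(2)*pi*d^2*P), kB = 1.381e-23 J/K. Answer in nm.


Mean free path: lambda = kB*T / (sqrt(2) * pi * d^2 * P)
lambda = 1.381e-23 * 337 / (sqrt(2) * pi * (2.4e-10)^2 * 44325)
lambda = 4.10287e-07 m
lambda = 410.29 nm

410.29


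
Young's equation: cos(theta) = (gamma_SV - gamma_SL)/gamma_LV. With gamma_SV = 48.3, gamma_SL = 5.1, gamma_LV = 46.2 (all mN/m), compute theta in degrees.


cos(theta) = (gamma_SV - gamma_SL) / gamma_LV
cos(theta) = (48.3 - 5.1) / 46.2
cos(theta) = 0.935065
theta = arccos(0.935065) = 20.76 degrees

20.76


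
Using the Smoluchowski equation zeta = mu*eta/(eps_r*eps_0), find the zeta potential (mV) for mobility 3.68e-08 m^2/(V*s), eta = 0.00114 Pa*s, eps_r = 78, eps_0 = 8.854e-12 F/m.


Smoluchowski equation: zeta = mu * eta / (eps_r * eps_0)
zeta = 3.68e-08 * 0.00114 / (78 * 8.854e-12)
zeta = 0.060746 V = 60.75 mV

60.75


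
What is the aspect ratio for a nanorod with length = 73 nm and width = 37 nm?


Aspect ratio AR = length / diameter
AR = 73 / 37
AR = 1.97

1.97


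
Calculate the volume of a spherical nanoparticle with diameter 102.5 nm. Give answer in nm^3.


Radius r = 102.5/2 = 51.25 nm
Volume V = (4/3) * pi * r^3
V = (4/3) * pi * (51.25)^3
V = 563858.61 nm^3

563858.61


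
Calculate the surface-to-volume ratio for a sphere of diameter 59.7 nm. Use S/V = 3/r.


Radius r = 59.7/2 = 29.85 nm
S/V = 3 / r = 3 / 29.85
S/V = 0.1005 nm^-1

0.1005


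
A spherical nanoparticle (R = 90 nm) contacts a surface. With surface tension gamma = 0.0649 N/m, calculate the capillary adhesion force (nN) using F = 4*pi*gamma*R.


Convert radius: R = 90 nm = 9e-08 m
F = 4 * pi * gamma * R
F = 4 * pi * 0.0649 * 9e-08
F = 7.34002e-08 N = 73.4002 nN

73.4002


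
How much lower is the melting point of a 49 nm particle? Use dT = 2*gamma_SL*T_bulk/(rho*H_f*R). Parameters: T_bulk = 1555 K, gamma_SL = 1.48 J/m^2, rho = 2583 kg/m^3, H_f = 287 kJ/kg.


Radius R = 49/2 = 24.5 nm = 2.45e-08 m
Convert H_f = 287 kJ/kg = 287000 J/kg
dT = 2 * gamma_SL * T_bulk / (rho * H_f * R)
dT = 2 * 1.48 * 1555 / (2583 * 287000 * 2.45e-08)
dT = 253.4 K

253.4


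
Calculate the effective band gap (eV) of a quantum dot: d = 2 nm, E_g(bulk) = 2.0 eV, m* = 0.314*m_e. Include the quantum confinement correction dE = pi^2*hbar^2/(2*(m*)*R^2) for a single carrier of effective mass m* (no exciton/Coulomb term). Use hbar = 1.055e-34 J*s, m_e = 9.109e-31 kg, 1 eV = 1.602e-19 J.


Radius R = 2/2 nm = 1e-09 m
Confinement energy dE = pi^2 * hbar^2 / (2 * m_eff * m_e * R^2)
dE = pi^2 * (1.055e-34)^2 / (2 * 0.314 * 9.109e-31 * (1e-09)^2) J, divided by 1.602e-19 J/eV
dE = 1.1987 eV
Total band gap = E_g(bulk) + dE = 2.0 + 1.1987 = 3.1987 eV

3.1987


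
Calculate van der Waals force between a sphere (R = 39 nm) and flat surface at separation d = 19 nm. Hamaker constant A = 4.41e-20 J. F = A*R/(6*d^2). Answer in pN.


Convert to SI: R = 39 nm = 3.9e-08 m, d = 19 nm = 1.9e-08 m
F = A * R / (6 * d^2)
F = 4.41e-20 * 3.9e-08 / (6 * (1.9e-08)^2)
F = 7.94044e-13 N = 0.794 pN

0.794


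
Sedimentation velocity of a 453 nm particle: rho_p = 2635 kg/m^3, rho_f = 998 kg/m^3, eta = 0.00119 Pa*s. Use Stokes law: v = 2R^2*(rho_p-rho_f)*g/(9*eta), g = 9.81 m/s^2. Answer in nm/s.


Radius R = 453/2 nm = 2.265e-07 m
Density difference = 2635 - 998 = 1637 kg/m^3
v = 2 * R^2 * (rho_p - rho_f) * g / (9 * eta)
v = 2 * (2.265e-07)^2 * 1637 * 9.81 / (9 * 0.00119)
v = 1.53849e-07 m/s = 153.849 nm/s

153.849


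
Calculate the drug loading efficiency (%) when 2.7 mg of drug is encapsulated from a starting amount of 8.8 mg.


Drug loading efficiency = (drug loaded / drug initial) * 100
DLE = 2.7 / 8.8 * 100
DLE = 0.3068 * 100
DLE = 30.68%

30.68


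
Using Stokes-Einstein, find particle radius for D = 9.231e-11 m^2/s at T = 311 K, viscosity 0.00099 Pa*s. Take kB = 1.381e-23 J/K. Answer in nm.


Stokes-Einstein: R = kB*T / (6*pi*eta*D)
R = 1.381e-23 * 311 / (6 * pi * 0.00099 * 9.231e-11)
R = 2.49327e-09 m = 2.49 nm

2.49


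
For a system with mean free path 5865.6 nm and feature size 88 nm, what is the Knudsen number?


Knudsen number Kn = lambda / L
Kn = 5865.6 / 88
Kn = 66.6545

66.6545


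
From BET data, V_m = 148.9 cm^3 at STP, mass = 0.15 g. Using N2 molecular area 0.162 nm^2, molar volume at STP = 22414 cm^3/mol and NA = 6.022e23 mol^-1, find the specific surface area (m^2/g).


Number of moles in monolayer = V_m / 22414 = 148.9 / 22414 = 0.00664317
Number of molecules = moles * NA = 0.00664317 * 6.022e23
SA = molecules * sigma / mass
SA = (148.9 / 22414) * 6.022e23 * 0.162e-18 / 0.15
SA = 4320.6 m^2/g

4320.6


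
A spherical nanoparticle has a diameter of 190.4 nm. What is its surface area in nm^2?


Radius r = 190.4/2 = 95.2 nm
Surface area SA = 4 * pi * r^2
SA = 4 * pi * (95.2)^2
SA = 113889.52 nm^2

113889.52


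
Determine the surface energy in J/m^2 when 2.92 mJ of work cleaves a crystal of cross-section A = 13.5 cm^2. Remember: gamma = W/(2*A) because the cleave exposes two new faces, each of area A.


Convert: A = 13.5 cm^2 = 0.00135 m^2, W = 2.92 mJ = 0.00292 J
Cleaving exposes two faces of area A, so total new surface = 2*A and gamma = W / (2*A)
gamma = 0.00292 / (2 * 0.00135)
gamma = 1.081 J/m^2

1.081
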